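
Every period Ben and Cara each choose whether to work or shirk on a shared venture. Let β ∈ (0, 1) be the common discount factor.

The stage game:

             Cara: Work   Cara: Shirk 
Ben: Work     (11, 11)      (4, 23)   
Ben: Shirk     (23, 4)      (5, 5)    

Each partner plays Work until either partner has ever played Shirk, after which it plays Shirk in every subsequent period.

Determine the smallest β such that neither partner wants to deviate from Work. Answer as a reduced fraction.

2/3

Under grim trigger the critical discount factor is (T−C)/(T−P) with T = 23, C = 11, P = 5.
β* = (23−11)/(23−5) = 12/18 = 2/3.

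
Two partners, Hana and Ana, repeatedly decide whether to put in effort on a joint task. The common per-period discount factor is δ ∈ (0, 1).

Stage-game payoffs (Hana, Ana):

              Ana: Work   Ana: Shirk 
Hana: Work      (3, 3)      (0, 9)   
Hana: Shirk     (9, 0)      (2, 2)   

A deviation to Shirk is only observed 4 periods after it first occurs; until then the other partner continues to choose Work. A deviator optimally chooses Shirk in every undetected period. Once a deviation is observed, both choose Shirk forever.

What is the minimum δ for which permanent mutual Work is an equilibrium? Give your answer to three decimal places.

0.962

A deviator earns 9 for 4 periods, then 2 forever; cooperating earns 3 forever. Multiplying the IC by (1−δ):
3 ≥ 9(1−δ^4) + 2δ^4, so 7·δ^4 ≥ 6 and δ^4 ≥ 6/7.
δ ≥ (6/7)^(1/4) ≈ 0.962.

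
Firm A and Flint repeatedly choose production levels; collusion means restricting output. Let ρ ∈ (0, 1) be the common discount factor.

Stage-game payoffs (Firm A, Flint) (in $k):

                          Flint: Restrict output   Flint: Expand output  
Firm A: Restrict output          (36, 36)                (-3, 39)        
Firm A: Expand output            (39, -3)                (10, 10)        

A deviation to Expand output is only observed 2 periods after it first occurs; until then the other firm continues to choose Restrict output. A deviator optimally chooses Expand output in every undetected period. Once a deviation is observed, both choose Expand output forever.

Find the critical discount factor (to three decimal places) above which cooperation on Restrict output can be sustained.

A deviator earns 39 for 2 periods, then 10 forever; cooperating earns 36 forever. Multiplying the IC by (1−ρ):
36 ≥ 39(1−ρ^2) + 10ρ^2, so 29·ρ^2 ≥ 3 and ρ^2 ≥ 3/29.
ρ ≥ (3/29)^(1/2) ≈ 0.322.

0.322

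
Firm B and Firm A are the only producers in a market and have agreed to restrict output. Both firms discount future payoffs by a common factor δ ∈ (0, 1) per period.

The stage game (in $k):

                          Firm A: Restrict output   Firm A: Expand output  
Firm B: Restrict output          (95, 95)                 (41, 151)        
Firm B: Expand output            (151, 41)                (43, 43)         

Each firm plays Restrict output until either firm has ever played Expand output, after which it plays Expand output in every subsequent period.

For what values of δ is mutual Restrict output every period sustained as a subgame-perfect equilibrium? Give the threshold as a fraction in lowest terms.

14/27

One-period gain from deviating is 151 − 95 = 56. The loss is 95 − 43 = 52 in every subsequent period, with present value 52·δ/(1−δ).
Deviation is unprofitable when 52·δ/(1−δ) ≥ 56, i.e. δ/(1−δ) ≥ 14/13.
Equivalently δ ≥ 56/(56+52) = 14/27.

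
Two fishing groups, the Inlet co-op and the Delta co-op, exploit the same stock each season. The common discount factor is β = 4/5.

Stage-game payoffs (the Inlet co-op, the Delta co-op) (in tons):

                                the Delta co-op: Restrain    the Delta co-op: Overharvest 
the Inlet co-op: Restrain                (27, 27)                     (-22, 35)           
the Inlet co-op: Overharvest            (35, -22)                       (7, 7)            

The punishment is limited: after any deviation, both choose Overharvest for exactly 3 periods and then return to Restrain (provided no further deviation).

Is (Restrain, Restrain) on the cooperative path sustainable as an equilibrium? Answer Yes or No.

A one-shot deviation gives 35 now, then 7 for 3 periods, then back to 27.
Gain from deviating: (35−27) today; loss: (27−7) in each of the next 3 periods.
No-deviation condition: (27−7)(β+…+β^3) ≥ 35−27, i.e. β+…+β^3 ≥ 2/5.
At β = 4/5: β+…+β^3 = 1.9520 ≥ 0.4000.
So cooperation is sustainable.

Yes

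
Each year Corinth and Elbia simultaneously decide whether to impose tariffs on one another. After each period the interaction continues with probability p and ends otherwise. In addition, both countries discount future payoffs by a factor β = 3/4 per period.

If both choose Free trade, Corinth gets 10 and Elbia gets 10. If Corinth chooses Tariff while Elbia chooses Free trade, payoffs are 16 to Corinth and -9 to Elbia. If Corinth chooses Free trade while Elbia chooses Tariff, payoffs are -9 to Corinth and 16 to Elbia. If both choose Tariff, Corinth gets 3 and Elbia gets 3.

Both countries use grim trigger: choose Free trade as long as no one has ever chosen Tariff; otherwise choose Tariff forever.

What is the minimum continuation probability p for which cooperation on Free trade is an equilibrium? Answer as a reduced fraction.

8/13

With continuation probability p and discount β, the effective per-period discount factor is βp.
Grim-trigger IC: βp ≥ (16−10)/(16−3) = 6/13.
So p ≥ (6/13)/(3/4) = 8/13.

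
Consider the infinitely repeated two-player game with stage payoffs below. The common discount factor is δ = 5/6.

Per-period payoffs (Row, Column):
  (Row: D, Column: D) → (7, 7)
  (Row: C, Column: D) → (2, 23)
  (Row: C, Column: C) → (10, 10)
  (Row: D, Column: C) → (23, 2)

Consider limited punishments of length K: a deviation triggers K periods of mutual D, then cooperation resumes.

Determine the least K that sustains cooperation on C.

Need Σ_{k=1}^{K} δ^k ≥ (23−10)/(10−7) = 4.3333 at δ = 5/6.
At K = 11 the sum is 4.3271 < 4.3333; at K = 12 it is 4.4392 ≥ 4.3333.
So the minimum punishment length is K = 12.

12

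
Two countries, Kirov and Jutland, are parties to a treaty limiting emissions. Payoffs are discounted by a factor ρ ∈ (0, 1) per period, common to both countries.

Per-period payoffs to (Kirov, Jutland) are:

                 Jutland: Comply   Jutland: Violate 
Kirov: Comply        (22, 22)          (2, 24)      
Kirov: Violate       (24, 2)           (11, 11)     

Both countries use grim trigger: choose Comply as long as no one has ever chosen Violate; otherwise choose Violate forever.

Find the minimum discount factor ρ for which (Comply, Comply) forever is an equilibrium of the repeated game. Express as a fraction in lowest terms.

22/(1−ρ) ≥ 24 + 11ρ/(1−ρ)
22 ≥ 24 − 13ρ
ρ ≥ 2/13.

2/13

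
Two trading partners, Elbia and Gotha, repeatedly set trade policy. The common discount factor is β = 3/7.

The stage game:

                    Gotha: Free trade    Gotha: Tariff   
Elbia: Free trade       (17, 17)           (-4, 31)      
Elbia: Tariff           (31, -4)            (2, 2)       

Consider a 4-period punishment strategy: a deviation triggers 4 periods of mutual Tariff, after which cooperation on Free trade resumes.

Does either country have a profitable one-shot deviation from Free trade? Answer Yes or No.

IC: β+…+β^4 ≥ (31−17)/(17−2) = 14/15.
At β = 3/7: partial sum = 0.7247 < 0.9333. Cooperation not sustainable.

Yes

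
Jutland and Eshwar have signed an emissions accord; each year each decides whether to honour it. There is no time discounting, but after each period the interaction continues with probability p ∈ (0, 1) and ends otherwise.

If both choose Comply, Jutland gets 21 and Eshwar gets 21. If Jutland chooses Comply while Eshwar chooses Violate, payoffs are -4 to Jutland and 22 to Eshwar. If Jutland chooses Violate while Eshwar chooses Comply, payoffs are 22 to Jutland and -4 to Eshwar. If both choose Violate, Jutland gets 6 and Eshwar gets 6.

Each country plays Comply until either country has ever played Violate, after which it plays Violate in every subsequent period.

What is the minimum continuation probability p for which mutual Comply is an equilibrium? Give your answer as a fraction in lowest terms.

Expected cooperation value is 21 + p·21 + p²·21 + … = 21/(1−p); deviation gives 22 + p·6/(1−p).
21 ≥ 22(1−p) + 6p ⇒ 16p ≥ 1 ⇒ p ≥ 1/16.

1/16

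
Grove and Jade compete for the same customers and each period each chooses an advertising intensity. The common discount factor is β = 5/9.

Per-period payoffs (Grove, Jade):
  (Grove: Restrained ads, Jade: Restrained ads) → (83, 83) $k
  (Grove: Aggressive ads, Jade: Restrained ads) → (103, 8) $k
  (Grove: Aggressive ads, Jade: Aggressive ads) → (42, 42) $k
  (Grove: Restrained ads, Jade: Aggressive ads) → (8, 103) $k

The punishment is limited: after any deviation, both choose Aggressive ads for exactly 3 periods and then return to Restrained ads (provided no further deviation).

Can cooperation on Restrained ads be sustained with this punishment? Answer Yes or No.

Yes

Comparing payoff streams over the 4 periods until play realigns: cooperate → 83(1+β+…+β^3); deviate → 103 + 42(β+…+β^3).
Cooperation is sustained iff (83−42)(β+…+β^3) ≥ 103−83.
β+…+β^3 = 5/9·(1−(5/9)^3)/(1−5/9) = 1.0357, and (103−83)/(83−42) = 0.4878.
1.0357 ≥ 0.4878, so cooperation is sustainable.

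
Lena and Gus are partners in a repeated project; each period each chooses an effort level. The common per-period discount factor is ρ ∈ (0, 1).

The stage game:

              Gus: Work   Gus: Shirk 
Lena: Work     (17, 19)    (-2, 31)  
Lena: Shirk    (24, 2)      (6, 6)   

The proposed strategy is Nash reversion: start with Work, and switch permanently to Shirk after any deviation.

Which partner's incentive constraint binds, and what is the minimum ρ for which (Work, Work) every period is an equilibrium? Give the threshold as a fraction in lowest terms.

Lena's threshold: (24−17)/(24−6) = 7/18.
Gus's threshold: (31−19)/(31−6) = 12/25.
7/18 < 12/25, so Gus binds and ρ* = 12/25.

Gus; ρ ≥ 12/25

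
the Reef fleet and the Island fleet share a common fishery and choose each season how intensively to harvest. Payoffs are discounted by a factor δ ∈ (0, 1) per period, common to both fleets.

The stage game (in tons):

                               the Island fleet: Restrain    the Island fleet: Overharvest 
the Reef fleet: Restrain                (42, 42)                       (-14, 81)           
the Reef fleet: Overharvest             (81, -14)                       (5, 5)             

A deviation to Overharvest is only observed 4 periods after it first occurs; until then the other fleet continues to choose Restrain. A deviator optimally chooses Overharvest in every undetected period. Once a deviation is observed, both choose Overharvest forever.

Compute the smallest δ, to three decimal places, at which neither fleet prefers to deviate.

0.846

The best deviation is to choose Overharvest for all 4 undetected periods, earning 81 each, then 5 forever once detected.
Deviation value: 81(1−δ^4)/(1−δ) + 5δ^4/(1−δ); cooperation value: 42/(1−δ).
IC: 42 ≥ 81(1−δ^4) + 5δ^4 = 81 − 76δ^4.
So δ^4 ≥ 39/76, giving δ ≥ (39/76)^(1/4) ≈ 0.846.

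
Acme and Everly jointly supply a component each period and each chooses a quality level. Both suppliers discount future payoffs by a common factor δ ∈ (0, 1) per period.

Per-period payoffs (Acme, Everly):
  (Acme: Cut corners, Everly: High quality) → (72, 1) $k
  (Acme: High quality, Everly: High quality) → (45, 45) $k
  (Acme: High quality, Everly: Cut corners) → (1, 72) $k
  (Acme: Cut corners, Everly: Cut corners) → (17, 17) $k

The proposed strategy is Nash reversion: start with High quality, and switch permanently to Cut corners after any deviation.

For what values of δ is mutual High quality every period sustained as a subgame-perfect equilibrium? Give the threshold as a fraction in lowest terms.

27/55

One-period gain from deviating is 72 − 45 = 27. The loss is 45 − 17 = 28 in every subsequent period, with present value 28·δ/(1−δ).
Deviation is unprofitable when 28·δ/(1−δ) ≥ 27, i.e. δ/(1−δ) ≥ 27/28.
Equivalently δ ≥ 27/(27+28) = 27/55.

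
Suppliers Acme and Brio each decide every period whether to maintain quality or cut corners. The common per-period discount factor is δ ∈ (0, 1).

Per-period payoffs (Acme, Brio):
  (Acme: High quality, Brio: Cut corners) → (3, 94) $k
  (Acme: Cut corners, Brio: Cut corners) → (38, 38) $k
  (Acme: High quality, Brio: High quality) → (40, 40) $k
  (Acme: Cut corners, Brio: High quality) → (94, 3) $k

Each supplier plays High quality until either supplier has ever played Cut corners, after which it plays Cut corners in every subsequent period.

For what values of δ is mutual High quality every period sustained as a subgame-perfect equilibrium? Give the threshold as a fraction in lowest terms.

40/(1−δ) ≥ 94 + 38δ/(1−δ)
40 ≥ 94 − 56δ
δ ≥ 54/56 = 27/28.

27/28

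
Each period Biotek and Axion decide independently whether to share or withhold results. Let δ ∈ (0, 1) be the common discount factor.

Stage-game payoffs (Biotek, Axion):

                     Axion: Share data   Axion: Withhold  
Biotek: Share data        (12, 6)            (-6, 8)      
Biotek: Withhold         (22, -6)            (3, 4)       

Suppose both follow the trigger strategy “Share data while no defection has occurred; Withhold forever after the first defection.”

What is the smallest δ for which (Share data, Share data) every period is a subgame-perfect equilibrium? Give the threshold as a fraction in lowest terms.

For Biotek: deviation gain 22−12 = 10, per-period punishment loss 12−3 = 9. IC gives δ ≥ 10/19.
For Axion: gain 2, loss 2 per period, so δ ≥ 2/4 = 1/2.
The tighter constraint is Biotek's, so cooperation needs δ ≥ 10/19.

10/19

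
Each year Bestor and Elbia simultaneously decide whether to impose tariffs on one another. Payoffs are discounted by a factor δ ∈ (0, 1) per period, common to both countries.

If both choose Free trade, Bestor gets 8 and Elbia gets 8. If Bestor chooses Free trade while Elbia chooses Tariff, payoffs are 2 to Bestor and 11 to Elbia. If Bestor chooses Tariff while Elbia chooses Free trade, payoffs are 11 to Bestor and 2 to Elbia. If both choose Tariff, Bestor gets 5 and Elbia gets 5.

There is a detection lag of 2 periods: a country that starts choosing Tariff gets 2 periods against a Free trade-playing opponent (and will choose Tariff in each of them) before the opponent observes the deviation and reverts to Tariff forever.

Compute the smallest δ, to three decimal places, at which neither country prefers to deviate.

A deviator earns 11 for 2 periods, then 5 forever; cooperating earns 8 forever. Multiplying the IC by (1−δ):
8 ≥ 11(1−δ^2) + 5δ^2, so 6·δ^2 ≥ 3 and δ^2 ≥ 1/2.
δ ≥ (1/2)^(1/2) ≈ 0.707.

0.707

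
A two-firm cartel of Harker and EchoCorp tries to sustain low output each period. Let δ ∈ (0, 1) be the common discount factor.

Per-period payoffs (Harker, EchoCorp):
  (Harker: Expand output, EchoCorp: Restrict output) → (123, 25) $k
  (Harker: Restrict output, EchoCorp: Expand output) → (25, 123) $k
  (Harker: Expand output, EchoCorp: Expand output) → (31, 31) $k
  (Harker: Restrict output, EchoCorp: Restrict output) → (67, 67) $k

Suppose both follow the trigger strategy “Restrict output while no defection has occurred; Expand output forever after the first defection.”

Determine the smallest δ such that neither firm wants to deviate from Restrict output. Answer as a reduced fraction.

14/23

Under grim trigger the critical discount factor is (T−C)/(T−P) with T = 123, C = 67, P = 31.
δ* = (123−67)/(123−31) = 56/92 = 14/23.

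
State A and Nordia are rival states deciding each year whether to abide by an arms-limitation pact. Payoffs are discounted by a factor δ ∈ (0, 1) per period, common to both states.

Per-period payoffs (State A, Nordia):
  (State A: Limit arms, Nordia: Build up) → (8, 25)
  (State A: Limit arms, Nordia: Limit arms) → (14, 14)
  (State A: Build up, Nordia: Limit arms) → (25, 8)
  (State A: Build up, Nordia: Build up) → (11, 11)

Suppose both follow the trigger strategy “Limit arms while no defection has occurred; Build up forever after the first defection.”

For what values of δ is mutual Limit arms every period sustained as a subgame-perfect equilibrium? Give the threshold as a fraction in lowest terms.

11/14

Under grim trigger the critical discount factor is (T−C)/(T−P) with T = 25, C = 14, P = 11.
δ* = (25−14)/(25−11) = 11/14.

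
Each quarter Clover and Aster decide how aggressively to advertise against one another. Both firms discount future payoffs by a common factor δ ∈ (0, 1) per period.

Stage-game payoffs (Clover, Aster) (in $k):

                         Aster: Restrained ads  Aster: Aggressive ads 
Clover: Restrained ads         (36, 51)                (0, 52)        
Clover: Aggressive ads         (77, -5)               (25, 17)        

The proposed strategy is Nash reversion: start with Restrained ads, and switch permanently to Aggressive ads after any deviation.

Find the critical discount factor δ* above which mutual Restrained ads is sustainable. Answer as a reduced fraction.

Clover's threshold: (77−36)/(77−25) = 41/52.
Aster's threshold: (52−51)/(52−17) = 1/35.
41/52 > 1/35, so Clover binds and δ* = 41/52.

41/52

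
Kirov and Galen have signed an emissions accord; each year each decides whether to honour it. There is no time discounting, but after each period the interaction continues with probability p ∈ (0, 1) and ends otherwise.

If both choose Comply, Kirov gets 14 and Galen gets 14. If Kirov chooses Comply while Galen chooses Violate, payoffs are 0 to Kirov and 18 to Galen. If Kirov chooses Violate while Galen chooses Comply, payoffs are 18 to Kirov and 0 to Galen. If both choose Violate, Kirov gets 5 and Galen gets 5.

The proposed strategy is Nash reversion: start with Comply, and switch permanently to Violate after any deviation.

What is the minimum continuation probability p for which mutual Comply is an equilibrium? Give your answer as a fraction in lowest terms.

4/13

Expected cooperation value is 14 + p·14 + p²·14 + … = 14/(1−p); deviation gives 18 + p·5/(1−p).
14 ≥ 18(1−p) + 5p ⇒ 13p ≥ 4 ⇒ p ≥ 4/13.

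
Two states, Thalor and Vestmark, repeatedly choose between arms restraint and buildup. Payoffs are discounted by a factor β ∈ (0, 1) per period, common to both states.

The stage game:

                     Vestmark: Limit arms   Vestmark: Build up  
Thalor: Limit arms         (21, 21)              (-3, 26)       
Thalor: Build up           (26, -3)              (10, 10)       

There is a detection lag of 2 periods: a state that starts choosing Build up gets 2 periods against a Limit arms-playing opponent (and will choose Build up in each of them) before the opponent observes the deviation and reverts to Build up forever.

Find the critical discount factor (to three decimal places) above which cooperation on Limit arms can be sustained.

0.559

Deviating for the 2 undetected periods gains 26−21 = 5 per period over cooperation, then loses 21−10 = 11 per period forever once punishment starts.
Gain: 5(1 + β + … + β^1); loss: 11·β^2/(1−β).
No profitable deviation ⇔ 5(1−β^2) ≤ 11·β^2, i.e. β^2 ≥ 5/(5+11) = 5/16.
Hence β ≥ (5/16)^(1/2) ≈ 0.559.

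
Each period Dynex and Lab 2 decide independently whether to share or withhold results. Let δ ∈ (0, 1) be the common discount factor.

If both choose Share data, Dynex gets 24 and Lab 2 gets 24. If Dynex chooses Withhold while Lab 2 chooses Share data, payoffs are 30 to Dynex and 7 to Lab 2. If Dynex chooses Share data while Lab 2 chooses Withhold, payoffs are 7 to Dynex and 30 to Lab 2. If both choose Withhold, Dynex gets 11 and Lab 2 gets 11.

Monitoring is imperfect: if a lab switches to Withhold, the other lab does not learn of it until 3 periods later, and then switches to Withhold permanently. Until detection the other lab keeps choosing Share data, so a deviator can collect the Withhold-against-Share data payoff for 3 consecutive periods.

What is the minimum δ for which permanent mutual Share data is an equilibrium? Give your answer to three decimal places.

0.681

The best deviation is to choose Withhold for all 3 undetected periods, earning 30 each, then 11 forever once detected.
Deviation value: 30(1−δ^3)/(1−δ) + 11δ^3/(1−δ); cooperation value: 24/(1−δ).
IC: 24 ≥ 30(1−δ^3) + 11δ^3 = 30 − 19δ^3.
So δ^3 ≥ 6/19, giving δ ≥ (6/19)^(1/3) ≈ 0.681.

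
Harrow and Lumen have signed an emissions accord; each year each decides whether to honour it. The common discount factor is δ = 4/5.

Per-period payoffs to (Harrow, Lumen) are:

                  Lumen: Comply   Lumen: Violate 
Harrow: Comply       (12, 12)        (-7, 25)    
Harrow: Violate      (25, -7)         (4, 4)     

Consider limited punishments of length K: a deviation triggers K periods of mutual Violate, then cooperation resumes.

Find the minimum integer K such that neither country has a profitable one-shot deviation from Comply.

3

No profitable deviation requires (12−4)(δ+…+δ^K) ≥ 25−12, i.e. δ+…+δ^K ≥ 13/8 ≈ 1.6250.
With δ = 4/5, the partial sums are K=1: 0.8000, K=2: 1.4400, K=3: 1.9520.
K = 3 is the first length at which the sum reaches 1.6250.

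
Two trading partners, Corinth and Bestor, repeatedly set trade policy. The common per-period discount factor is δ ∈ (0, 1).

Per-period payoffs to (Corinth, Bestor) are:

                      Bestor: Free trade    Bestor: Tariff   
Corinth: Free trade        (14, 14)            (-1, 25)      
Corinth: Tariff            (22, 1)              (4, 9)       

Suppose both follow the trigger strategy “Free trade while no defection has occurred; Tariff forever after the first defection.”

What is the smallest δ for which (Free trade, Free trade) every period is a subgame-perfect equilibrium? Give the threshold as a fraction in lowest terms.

11/16

For Corinth: deviation gain 22−14 = 8, per-period punishment loss 14−4 = 10. IC gives δ ≥ 8/18 = 4/9.
For Bestor: gain 11, loss 5 per period, so δ ≥ 11/16.
The tighter constraint is Bestor's, so cooperation needs δ ≥ 11/16.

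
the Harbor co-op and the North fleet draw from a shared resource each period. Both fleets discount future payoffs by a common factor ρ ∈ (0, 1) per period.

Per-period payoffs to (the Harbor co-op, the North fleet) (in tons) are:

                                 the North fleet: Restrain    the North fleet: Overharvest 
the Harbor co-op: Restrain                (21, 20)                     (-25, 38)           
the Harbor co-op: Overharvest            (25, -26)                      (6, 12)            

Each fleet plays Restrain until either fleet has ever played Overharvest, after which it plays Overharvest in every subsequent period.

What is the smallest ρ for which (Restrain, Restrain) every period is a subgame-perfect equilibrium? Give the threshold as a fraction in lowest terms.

the Harbor co-op's threshold: (25−21)/(25−6) = 4/19.
the North fleet's threshold: (38−20)/(38−12) = 9/13.
4/19 < 9/13, so the North fleet binds and ρ* = 9/13.

9/13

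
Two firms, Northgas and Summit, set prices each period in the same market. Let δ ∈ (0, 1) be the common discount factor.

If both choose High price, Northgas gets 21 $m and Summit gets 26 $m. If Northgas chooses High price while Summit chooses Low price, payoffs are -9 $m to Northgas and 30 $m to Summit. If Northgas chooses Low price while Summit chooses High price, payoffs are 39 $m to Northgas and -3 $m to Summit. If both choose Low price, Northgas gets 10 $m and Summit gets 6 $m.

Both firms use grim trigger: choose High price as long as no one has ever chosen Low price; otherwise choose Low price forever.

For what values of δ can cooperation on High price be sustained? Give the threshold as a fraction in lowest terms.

18/29

For Northgas: deviation gain 39−21 = 18, per-period punishment loss 21−10 = 11. IC gives δ ≥ 18/29.
For Summit: gain 4, loss 20 per period, so δ ≥ 4/24 = 1/6.
The tighter constraint is Northgas's, so cooperation needs δ ≥ 18/29.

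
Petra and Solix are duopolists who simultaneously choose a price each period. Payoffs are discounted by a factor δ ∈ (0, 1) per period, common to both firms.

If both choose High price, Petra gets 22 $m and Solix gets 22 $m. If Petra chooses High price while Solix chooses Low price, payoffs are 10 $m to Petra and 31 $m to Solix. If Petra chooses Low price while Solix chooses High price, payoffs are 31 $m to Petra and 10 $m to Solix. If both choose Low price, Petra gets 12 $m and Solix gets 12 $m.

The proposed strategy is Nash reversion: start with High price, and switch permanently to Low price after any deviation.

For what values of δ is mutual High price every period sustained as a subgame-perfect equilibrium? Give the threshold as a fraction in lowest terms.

Cooperation forever yields 22 each period: 22/(1−δ).
Deviating yields 31 once, then 12 forever: 31 + 12δ/(1−δ).
No profitable deviation requires 22/(1−δ) ≥ 31 + 12δ/(1−δ).
Multiplying by (1−δ): 22 ≥ 31(1−δ) + 12δ = 31 − 19δ.
So 19δ ≥ 9, i.e. δ ≥ 9/19.

9/19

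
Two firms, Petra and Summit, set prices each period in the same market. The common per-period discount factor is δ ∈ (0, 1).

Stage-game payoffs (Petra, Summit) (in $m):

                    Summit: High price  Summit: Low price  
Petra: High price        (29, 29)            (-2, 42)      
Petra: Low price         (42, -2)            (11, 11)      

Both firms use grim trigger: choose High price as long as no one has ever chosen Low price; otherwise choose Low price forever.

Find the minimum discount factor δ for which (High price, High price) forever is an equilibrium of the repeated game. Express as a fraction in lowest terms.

13/31

Cooperation forever yields 29 each period: 29/(1−δ).
Deviating yields 42 once, then 11 forever: 42 + 11δ/(1−δ).
No profitable deviation requires 29/(1−δ) ≥ 42 + 11δ/(1−δ).
Multiplying by (1−δ): 29 ≥ 42(1−δ) + 11δ = 42 − 31δ.
So 31δ ≥ 13, i.e. δ ≥ 13/31.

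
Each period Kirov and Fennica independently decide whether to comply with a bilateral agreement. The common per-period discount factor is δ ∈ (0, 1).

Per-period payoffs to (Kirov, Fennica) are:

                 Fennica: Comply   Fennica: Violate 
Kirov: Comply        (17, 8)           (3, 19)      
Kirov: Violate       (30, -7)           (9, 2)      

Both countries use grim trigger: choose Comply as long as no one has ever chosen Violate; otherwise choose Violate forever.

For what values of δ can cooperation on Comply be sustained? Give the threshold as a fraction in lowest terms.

11/17

Kirov's threshold: (30−17)/(30−9) = 13/21.
Fennica's threshold: (19−8)/(19−2) = 11/17.
13/21 < 11/17, so Fennica binds and δ* = 11/17.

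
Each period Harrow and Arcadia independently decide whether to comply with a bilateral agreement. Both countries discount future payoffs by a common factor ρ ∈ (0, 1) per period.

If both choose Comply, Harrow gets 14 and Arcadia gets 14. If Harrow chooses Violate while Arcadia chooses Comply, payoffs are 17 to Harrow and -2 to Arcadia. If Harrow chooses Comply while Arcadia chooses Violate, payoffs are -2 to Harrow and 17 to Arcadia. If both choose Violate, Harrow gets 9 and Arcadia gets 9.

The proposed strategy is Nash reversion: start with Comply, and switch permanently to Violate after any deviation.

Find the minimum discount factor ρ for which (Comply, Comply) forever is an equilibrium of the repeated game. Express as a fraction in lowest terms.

Cooperation forever yields 14 each period: 14/(1−ρ).
Deviating yields 17 once, then 9 forever: 17 + 9ρ/(1−ρ).
No profitable deviation requires 14/(1−ρ) ≥ 17 + 9ρ/(1−ρ).
Multiplying by (1−ρ): 14 ≥ 17(1−ρ) + 9ρ = 17 − 8ρ.
So 8ρ ≥ 3, i.e. ρ ≥ 3/8.

3/8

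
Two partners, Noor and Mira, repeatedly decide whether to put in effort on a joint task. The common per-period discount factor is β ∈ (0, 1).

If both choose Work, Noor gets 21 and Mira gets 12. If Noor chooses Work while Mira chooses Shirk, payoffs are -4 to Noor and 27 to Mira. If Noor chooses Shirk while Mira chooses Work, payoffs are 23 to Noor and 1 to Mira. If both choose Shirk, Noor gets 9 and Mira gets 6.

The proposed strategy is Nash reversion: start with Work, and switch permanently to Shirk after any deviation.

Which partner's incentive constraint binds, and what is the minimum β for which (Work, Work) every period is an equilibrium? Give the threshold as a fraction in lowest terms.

Mira; β ≥ 5/7

Noor: cooperation gives 21 each period; deviation gives 23 once then 9 forever.
  21/(1−β) ≥ 23 + 9β/(1−β) ⇒ β ≥ 2/14 = 1/7.
Mira: cooperation gives 12 each period; deviation gives 27 once then 6 forever.
  β ≥ 15/21 = 5/7.
Both must hold, so the binding constraint is Mira's: β ≥ 5/7.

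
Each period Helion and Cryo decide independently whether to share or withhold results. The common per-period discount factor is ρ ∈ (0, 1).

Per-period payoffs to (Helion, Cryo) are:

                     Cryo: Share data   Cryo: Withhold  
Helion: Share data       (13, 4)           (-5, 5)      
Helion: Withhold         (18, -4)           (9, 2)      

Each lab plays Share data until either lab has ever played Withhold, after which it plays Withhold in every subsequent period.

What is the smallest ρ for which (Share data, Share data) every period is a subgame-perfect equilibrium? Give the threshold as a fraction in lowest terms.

5/9

For Helion: deviation gain 18−13 = 5, per-period punishment loss 13−9 = 4. IC gives ρ ≥ 5/9.
For Cryo: gain 1, loss 2 per period, so ρ ≥ 1/3.
The tighter constraint is Helion's, so cooperation needs ρ ≥ 5/9.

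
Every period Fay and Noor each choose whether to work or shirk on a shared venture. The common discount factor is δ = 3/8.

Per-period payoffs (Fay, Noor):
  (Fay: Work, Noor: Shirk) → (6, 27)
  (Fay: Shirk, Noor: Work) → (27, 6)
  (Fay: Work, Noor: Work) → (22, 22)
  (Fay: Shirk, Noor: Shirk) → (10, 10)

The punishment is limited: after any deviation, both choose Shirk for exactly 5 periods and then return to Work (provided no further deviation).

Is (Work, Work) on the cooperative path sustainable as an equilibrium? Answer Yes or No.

Yes

A one-shot deviation gives 27 now, then 10 for 5 periods, then back to 22.
Gain from deviating: (27−22) today; loss: (22−10) in each of the next 5 periods.
No-deviation condition: (22−10)(δ+…+δ^5) ≥ 27−22, i.e. δ+…+δ^5 ≥ 5/12.
At δ = 3/8: δ+…+δ^5 = 0.5956 ≥ 0.4167.
So cooperation is sustainable.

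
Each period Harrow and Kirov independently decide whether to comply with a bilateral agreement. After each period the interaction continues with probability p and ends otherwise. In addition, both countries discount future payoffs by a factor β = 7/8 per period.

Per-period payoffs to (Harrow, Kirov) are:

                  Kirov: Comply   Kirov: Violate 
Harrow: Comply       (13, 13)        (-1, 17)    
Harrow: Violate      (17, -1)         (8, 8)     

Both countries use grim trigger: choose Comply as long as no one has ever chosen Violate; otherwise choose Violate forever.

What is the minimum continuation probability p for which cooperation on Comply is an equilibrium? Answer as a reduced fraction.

Expected continuation weight on next period's payoff is β·p = 7/8·p, which plays the role of the discount factor.
Cooperation requires 7/8·p ≥ (17−13)/(17−8) = 4/9, hence p ≥ 32/63.

32/63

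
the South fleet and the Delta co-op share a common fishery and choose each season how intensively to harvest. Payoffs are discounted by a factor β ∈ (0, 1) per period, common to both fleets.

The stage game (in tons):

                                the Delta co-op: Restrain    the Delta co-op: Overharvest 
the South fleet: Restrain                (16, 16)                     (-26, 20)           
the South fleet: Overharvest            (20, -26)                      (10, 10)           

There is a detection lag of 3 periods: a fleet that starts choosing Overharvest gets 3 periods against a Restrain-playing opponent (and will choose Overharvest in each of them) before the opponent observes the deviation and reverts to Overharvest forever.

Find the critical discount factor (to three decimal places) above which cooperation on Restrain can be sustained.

Deviating for the 3 undetected periods gains 20−16 = 4 per period over cooperation, then loses 16−10 = 6 per period forever once punishment starts.
Gain: 4(1 + β + … + β^2); loss: 6·β^3/(1−β).
No profitable deviation ⇔ 4(1−β^3) ≤ 6·β^3, i.e. β^3 ≥ 4/(4+6) = 2/5.
Hence β ≥ (2/5)^(1/3) ≈ 0.737.

0.737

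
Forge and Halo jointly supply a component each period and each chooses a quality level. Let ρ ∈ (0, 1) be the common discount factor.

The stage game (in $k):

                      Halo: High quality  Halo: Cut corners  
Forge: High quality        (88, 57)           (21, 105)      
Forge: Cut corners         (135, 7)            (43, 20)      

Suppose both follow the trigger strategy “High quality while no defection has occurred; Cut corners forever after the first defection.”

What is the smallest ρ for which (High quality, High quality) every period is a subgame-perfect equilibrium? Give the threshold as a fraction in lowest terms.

Forge: cooperation gives 88 each period; deviation gives 135 once then 43 forever.
  88/(1−ρ) ≥ 135 + 43ρ/(1−ρ) ⇒ ρ ≥ 47/92.
Halo: cooperation gives 57 each period; deviation gives 105 once then 20 forever.
  ρ ≥ 48/85.
Both must hold, so the binding constraint is Halo's: ρ ≥ 48/85.

48/85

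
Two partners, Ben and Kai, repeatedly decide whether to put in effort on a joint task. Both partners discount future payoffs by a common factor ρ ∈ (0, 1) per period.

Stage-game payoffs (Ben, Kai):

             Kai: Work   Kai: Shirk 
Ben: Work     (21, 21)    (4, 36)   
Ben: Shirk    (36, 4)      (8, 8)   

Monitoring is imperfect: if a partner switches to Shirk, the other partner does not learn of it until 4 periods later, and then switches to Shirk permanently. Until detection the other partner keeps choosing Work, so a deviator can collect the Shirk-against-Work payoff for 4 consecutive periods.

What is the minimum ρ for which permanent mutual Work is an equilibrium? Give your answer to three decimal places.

The best deviation is to choose Shirk for all 4 undetected periods, earning 36 each, then 8 forever once detected.
Deviation value: 36(1−ρ^4)/(1−ρ) + 8ρ^4/(1−ρ); cooperation value: 21/(1−ρ).
IC: 21 ≥ 36(1−ρ^4) + 8ρ^4 = 36 − 28ρ^4.
So ρ^4 ≥ 15/28, giving ρ ≥ (15/28)^(1/4) ≈ 0.856.

0.856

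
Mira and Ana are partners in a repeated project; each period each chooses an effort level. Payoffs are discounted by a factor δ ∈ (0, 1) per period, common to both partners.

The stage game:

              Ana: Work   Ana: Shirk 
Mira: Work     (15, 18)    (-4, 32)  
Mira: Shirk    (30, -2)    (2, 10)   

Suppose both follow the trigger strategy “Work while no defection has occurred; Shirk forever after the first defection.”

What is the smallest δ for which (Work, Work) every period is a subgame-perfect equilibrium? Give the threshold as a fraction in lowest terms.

7/11

For Mira: deviation gain 30−15 = 15, per-period punishment loss 15−2 = 13. IC gives δ ≥ 15/28.
For Ana: gain 14, loss 8 per period, so δ ≥ 14/22 = 7/11.
The tighter constraint is Ana's, so cooperation needs δ ≥ 7/11.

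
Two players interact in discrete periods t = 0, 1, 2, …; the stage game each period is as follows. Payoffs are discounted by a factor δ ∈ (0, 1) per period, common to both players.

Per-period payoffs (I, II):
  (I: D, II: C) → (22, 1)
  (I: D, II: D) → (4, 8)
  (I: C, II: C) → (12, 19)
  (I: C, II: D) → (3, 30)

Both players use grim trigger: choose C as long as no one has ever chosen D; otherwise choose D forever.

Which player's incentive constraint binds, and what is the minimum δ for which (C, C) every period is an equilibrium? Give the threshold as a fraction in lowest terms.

I; δ ≥ 5/9

I: cooperation gives 12 each period; deviation gives 22 once then 4 forever.
  12/(1−δ) ≥ 22 + 4δ/(1−δ) ⇒ δ ≥ 10/18 = 5/9.
II: cooperation gives 19 each period; deviation gives 30 once then 8 forever.
  δ ≥ 11/22 = 1/2.
Both must hold, so the binding constraint is I's: δ ≥ 5/9.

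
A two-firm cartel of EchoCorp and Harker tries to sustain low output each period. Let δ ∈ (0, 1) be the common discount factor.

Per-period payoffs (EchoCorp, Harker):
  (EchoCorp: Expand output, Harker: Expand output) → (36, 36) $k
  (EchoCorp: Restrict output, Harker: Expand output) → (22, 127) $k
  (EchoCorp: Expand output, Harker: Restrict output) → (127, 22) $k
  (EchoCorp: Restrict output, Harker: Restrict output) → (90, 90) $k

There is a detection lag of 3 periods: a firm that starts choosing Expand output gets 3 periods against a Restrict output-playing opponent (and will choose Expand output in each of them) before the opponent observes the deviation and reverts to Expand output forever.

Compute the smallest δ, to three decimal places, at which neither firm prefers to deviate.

A deviator earns 127 for 3 periods, then 36 forever; cooperating earns 90 forever. Multiplying the IC by (1−δ):
90 ≥ 127(1−δ^3) + 36δ^3, so 91·δ^3 ≥ 37 and δ^3 ≥ 37/91.
δ ≥ (37/91)^(1/3) ≈ 0.741.

0.741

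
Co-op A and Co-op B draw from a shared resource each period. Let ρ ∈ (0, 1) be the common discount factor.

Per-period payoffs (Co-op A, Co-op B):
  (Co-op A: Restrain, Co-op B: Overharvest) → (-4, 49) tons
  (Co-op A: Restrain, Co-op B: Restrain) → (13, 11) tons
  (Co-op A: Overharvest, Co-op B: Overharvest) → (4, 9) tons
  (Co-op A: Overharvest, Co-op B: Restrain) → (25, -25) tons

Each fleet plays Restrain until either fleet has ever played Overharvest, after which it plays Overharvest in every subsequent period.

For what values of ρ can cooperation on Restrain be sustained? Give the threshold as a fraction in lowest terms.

Co-op A: cooperation gives 13 each period; deviation gives 25 once then 4 forever.
  13/(1−ρ) ≥ 25 + 4ρ/(1−ρ) ⇒ ρ ≥ 12/21 = 4/7.
Co-op B: cooperation gives 11 each period; deviation gives 49 once then 9 forever.
  ρ ≥ 38/40 = 19/20.
Both must hold, so the binding constraint is Co-op B's: ρ ≥ 19/20.

19/20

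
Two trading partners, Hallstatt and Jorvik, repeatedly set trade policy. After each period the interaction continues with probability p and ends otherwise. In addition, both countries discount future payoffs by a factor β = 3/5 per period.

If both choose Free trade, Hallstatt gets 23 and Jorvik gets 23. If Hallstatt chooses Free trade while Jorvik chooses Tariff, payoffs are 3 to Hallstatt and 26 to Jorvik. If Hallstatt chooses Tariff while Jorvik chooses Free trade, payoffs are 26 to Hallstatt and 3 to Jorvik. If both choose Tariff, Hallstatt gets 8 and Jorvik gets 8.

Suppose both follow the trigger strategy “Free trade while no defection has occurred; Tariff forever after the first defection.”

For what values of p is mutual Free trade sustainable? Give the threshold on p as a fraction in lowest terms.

5/18

Expected continuation weight on next period's payoff is β·p = 3/5·p, which plays the role of the discount factor.
Cooperation requires 3/5·p ≥ (26−23)/(26−8) = 1/6, hence p ≥ 5/18.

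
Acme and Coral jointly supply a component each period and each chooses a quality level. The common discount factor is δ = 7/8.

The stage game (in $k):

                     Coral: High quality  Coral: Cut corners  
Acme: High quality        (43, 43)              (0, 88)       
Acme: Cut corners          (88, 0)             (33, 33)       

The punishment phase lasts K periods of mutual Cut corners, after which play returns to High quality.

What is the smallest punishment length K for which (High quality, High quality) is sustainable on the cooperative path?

8

No profitable deviation requires (43−33)(δ+…+δ^K) ≥ 88−43, i.e. δ+…+δ^K ≥ 9/2 ≈ 4.5000.
With δ = 7/8, the partial sums are K=1: 0.8750, K=2: 1.6406, …, K=6: 3.8584, K=7: 4.2511, K=8: 4.5947.
K = 8 is the first length at which the sum reaches 4.5000.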